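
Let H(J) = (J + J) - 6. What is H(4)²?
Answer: 4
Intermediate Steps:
H(J) = -6 + 2*J (H(J) = 2*J - 6 = -6 + 2*J)
H(4)² = (-6 + 2*4)² = (-6 + 8)² = 2² = 4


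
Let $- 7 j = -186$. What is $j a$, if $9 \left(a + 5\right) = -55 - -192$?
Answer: $\frac{5704}{21} \approx 271.62$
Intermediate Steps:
$j = \frac{186}{7}$ ($j = \left(- \frac{1}{7}\right) \left(-186\right) = \frac{186}{7} \approx 26.571$)
$a = \frac{92}{9}$ ($a = -5 + \frac{-55 - -192}{9} = -5 + \frac{-55 + 192}{9} = -5 + \frac{1}{9} \cdot 137 = -5 + \frac{137}{9} = \frac{92}{9} \approx 10.222$)
$j a = \frac{186}{7} \cdot \frac{92}{9} = \frac{5704}{21}$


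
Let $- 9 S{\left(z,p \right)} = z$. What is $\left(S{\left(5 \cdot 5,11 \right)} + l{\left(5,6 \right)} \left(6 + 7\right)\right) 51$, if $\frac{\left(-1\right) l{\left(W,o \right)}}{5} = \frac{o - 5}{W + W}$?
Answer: $- \frac{2839}{6} \approx -473.17$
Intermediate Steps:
$S{\left(z,p \right)} = - \frac{z}{9}$
$l{\left(W,o \right)} = - \frac{5 \left(-5 + o\right)}{2 W}$ ($l{\left(W,o \right)} = - 5 \frac{o - 5}{W + W} = - 5 \frac{-5 + o}{2 W} = - \frac{5 \left(-5 + o\right)}{2 W}$)
$\left(S{\left(5 \cdot 5,11 \right)} + l{\left(5,6 \right)} \left(6 + 7\right)\right) 51 = \left(- \frac{5 \cdot 5}{9} + \frac{5 \left(5 - 6\right)}{2 \cdot 5} \left(6 + 7\right)\right) 51 = \left(\left(- \frac{1}{9}\right) 25 + \frac{5}{2} \cdot \frac{1}{5} \left(5 - 6\right) 13\right) 51 = \left(- \frac{25}{9} + \frac{5}{2} \cdot \frac{1}{5} \left(-1\right) 13\right) 51 = \left(- \frac{25}{9} - \frac{13}{2}\right) 51 = \left(- \frac{167}{18}\right) 51 = - \frac{2839}{6}$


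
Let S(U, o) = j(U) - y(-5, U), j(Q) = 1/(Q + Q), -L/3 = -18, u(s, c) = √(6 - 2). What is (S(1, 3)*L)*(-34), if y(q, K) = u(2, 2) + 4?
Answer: 10098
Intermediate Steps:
u(s, c) = 2 (u(s, c) = √4 = 2)
L = 54 (L = -3*(-18) = 54)
y(q, K) = 6 (y(q, K) = 2 + 4 = 6)
j(Q) = 1/(2*Q)
S(U, o) = -6 + 1/(2*U) (S(U, o) = 1/(2*U) - 1*6 = 1/(2*U) - 6 = -6 + 1/(2*U))
(S(1, 3)*L)*(-34) = ((-6 + (½)/1)*54)*(-34) = ((-6 + (½)*1)*54)*(-34) = ((-6 + ½)*54)*(-34) = -11/2*54*(-34) = -297*(-34) = 10098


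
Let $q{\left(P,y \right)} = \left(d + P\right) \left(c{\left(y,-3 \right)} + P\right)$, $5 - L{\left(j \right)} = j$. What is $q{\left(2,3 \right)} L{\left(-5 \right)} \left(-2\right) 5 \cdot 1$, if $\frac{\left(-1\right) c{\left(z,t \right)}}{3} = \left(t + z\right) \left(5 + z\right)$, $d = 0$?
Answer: $-400$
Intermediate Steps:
$L{\left(j \right)} = 5 - j$
$c{\left(z,t \right)} = - 3 \left(5 + z\right) \left(t + z\right)$ ($c{\left(z,t \right)} = - 3 \left(t + z\right) \left(5 + z\right) = - 3 \left(5 + z\right) \left(t + z\right)$)
$q{\left(P,y \right)} = P \left(45 + P - 6 y - 3 y^{2}\right)$ ($q{\left(P,y \right)} = \left(0 + P\right) \left(\left(\left(-15\right) \left(-3\right) - 15 y - 3 y^{2} - - 9 y\right) + P\right) = P \left(\left(45 - 15 y - 3 y^{2} + 9 y\right) + P\right) = P \left(\left(45 - 6 y - 3 y^{2}\right) + P\right) = P \left(45 + P - 6 y - 3 y^{2}\right)$)
$q{\left(2,3 \right)} L{\left(-5 \right)} \left(-2\right) 5 \cdot 1 = 2 \left(45 + 2 - 18 - 3 \cdot 3^{2}\right) \left(5 - -5\right) \left(-2\right) 5 \cdot 1 = 2 \left(45 + 2 - 18 - 27\right) \left(5 + 5\right) \left(\left(-10\right) 1\right) = 2 \left(45 + 2 - 18 - 27\right) 10 \left(-10\right) = 2 \cdot 2 \cdot 10 \left(-10\right) = 4 \cdot 10 \left(-10\right) = 40 \left(-10\right) = -400$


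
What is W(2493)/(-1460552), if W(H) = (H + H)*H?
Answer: -6215049/730276 ≈ -8.5105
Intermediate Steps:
W(H) = 2*H**2 (W(H) = (2*H)*H = 2*H**2)
W(2493)/(-1460552) = (2*2493**2)/(-1460552) = (2*6215049)*(-1/1460552) = 12430098*(-1/1460552) = -6215049/730276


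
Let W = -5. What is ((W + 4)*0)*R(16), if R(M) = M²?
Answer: 0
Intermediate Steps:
((W + 4)*0)*R(16) = ((-5 + 4)*0)*16² = -1*0*256 = 0*256 = 0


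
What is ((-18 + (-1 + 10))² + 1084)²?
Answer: 1357225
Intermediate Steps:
((-18 + (-1 + 10))² + 1084)² = ((-18 + 9)² + 1084)² = ((-9)² + 1084)² = (81 + 1084)² = 1165² = 1357225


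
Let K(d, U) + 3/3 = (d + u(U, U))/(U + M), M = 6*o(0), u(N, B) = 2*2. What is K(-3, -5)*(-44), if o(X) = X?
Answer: 264/5 ≈ 52.800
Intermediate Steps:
u(N, B) = 4
M = 0 (M = 6*0 = 0)
K(d, U) = -1 + (4 + d)/U (K(d, U) = -1 + (d + 4)/(U + 0) = -1 + (4 + d)/U)
K(-3, -5)*(-44) = ((4 - 3 - 1*(-5))/(-5))*(-44) = -(4 - 3 + 5)/5*(-44) = -⅕*6*(-44) = -6/5*(-44) = 264/5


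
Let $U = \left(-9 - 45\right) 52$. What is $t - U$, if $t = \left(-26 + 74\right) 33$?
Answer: $4392$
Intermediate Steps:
$U = -2808$ ($U = \left(-54\right) 52 = -2808$)
$t = 1584$ ($t = 48 \cdot 33 = 1584$)
$t - U = 1584 - -2808 = 1584 + 2808 = 4392$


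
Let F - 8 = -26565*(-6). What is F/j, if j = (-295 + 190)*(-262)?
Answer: 79699/13755 ≈ 5.7942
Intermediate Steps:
j = 27510 (j = -105*(-262) = 27510)
F = 159398 (F = 8 - 26565*(-6) = 8 + 159390 = 159398)
F/j = 159398/27510 = 159398*(1/27510) = 79699/13755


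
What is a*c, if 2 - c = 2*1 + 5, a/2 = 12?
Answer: -120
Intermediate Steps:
a = 24 (a = 2*12 = 24)
c = -5 (c = 2 - (2*1 + 5) = 2 - (2 + 5) = 2 - 1*7 = 2 - 7 = -5)
a*c = 24*(-5) = -120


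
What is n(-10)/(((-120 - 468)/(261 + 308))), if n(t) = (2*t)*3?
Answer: 2845/49 ≈ 58.061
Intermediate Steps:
n(t) = 6*t
n(-10)/(((-120 - 468)/(261 + 308))) = (6*(-10))/(((-120 - 468)/(261 + 308))) = -60/((-588/569)) = -60/((-588*1/569)) = -60/(-588/569) = -60*(-569/588) = 2845/49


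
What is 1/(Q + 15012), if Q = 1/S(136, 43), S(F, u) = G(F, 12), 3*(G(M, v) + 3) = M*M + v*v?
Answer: 18631/279688575 ≈ 6.6613e-5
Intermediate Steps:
G(M, v) = -3 + M**2/3 + v**2/3 (G(M, v) = -3 + (M*M + v*v)/3 = -3 + (M**2 + v**2)/3 = -3 + (M**2/3 + v**2/3) = -3 + M**2/3 + v**2/3)
S(F, u) = 45 + F**2/3 (S(F, u) = -3 + F**2/3 + (1/3)*12**2 = -3 + F**2/3 + (1/3)*144 = -3 + F**2/3 + 48 = 45 + F**2/3)
Q = 3/18631 (Q = 1/(45 + (1/3)*136**2) = 1/(45 + (1/3)*18496) = 1/(45 + 18496/3) = 1/(18631/3) = 3/18631 ≈ 0.00016102)
1/(Q + 15012) = 1/(3/18631 + 15012) = 1/(279688575/18631) = 18631/279688575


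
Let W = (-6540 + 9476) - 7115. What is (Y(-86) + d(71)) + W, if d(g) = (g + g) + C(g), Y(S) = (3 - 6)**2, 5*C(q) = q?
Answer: -20069/5 ≈ -4013.8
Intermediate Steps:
C(q) = q/5
Y(S) = 9 (Y(S) = (-3)**2 = 9)
W = -4179 (W = 2936 - 7115 = -4179)
d(g) = 11*g/5 (d(g) = (g + g) + g/5 = 2*g + g/5 = 11*g/5)
(Y(-86) + d(71)) + W = (9 + (11/5)*71) - 4179 = (9 + 781/5) - 4179 = 826/5 - 4179 = -20069/5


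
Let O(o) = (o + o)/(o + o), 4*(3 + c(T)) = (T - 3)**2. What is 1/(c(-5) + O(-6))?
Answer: 1/14 ≈ 0.071429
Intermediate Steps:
c(T) = -3 + (-3 + T)**2/4 (c(T) = -3 + (T - 3)**2/4 = -3 + (-3 + T)**2/4)
O(o) = 1 (O(o) = (2*o)/((2*o)) = (2*o)*(1/(2*o)) = 1)
1/(c(-5) + O(-6)) = 1/((-3 + (-3 - 5)**2/4) + 1) = 1/((-3 + (1/4)*(-8)**2) + 1) = 1/((-3 + (1/4)*64) + 1) = 1/((-3 + 16) + 1) = 1/(13 + 1) = 1/14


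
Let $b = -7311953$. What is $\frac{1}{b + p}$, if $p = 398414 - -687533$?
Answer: $- \frac{1}{6226006} \approx -1.6062 \cdot 10^{-7}$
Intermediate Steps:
$p = 1085947$ ($p = 398414 + 687533 = 1085947$)
$\frac{1}{b + p} = \frac{1}{-7311953 + 1085947} = \frac{1}{-6226006} = - \frac{1}{6226006}$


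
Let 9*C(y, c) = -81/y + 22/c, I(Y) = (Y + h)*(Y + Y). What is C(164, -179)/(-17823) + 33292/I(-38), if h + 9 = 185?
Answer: -6532032151427/2057792748804 ≈ -3.1743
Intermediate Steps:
h = 176 (h = -9 + 185 = 176)
I(Y) = 2*Y*(176 + Y) (I(Y) = (Y + 176)*(Y + Y) = (176 + Y)*(2*Y) = 2*Y*(176 + Y))
C(y, c) = -9/y + 22/(9*c) (C(y, c) = (-81/y + 22/c)/9 = -9/y + 22/(9*c))
C(164, -179)/(-17823) + 33292/I(-38) = (-9/164 + (22/9)/(-179))/(-17823) + 33292/((2*(-38)*(176 - 38))) = (-9*1/164 + (22/9)*(-1/179))*(-1/17823) + 33292/((2*(-38)*138)) = (-9/164 - 22/1611)*(-1/17823) + 33292/(-10488) = -18107/264204*(-1/17823) + 33292*(-1/10488) = 18107/4708907892 - 8323/2622 = -6532032151427/2057792748804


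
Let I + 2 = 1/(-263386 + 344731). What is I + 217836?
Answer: 17719706731/81345 ≈ 2.1783e+5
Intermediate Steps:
I = -162689/81345 (I = -2 + 1/(-263386 + 344731) = -2 + 1/81345 = -162689/81345 ≈ -2.0000)
I + 217836 = -162689/81345 + 217836 = 17719706731/81345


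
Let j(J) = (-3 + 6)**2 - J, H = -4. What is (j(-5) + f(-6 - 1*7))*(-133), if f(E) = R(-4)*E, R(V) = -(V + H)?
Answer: 11970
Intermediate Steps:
R(V) = 4 - V (R(V) = -(V - 4) = -(-4 + V) = 4 - V)
j(J) = 9 - J (j(J) = 3**2 - J = 9 - J)
f(E) = 8*E (f(E) = (4 - 1*(-4))*E = (4 + 4)*E = 8*E)
(j(-5) + f(-6 - 1*7))*(-133) = ((9 - 1*(-5)) + 8*(-6 - 1*7))*(-133) = ((9 + 5) + 8*(-6 - 7))*(-133) = (14 + 8*(-13))*(-133) = (14 - 104)*(-133) = -90*(-133) = 11970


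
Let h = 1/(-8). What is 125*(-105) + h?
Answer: -105001/8 ≈ -13125.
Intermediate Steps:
h = -1/8 ≈ -0.12500
125*(-105) + h = 125*(-105) - 1/8 = -13125 - 1/8 = -105001/8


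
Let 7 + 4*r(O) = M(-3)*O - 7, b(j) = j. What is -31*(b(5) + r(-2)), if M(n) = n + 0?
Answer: -93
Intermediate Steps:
M(n) = n
r(O) = -7/2 - 3*O/4 (r(O) = -7/4 + (-3*O - 7)/4 = -7/4 + (-7 - 3*O)/4 = -7/4 + (-7/4 - 3*O/4) = -7/2 - 3*O/4)
-31*(b(5) + r(-2)) = -31*(5 + (-7/2 - 3/4*(-2))) = -31*(5 + (-7/2 + 3/2)) = -31*(5 - 2) = -31*3 = -93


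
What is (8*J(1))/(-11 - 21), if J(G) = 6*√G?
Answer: -3/2 ≈ -1.5000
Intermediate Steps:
(8*J(1))/(-11 - 21) = (8*(6*√1))/(-11 - 21) = (8*(6*1))/(-32) = (8*6)*(-1/32) = 48*(-1/32) = -3/2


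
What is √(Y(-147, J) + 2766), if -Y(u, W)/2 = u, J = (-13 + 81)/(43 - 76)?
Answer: 6*√85 ≈ 55.317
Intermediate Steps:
J = -68/33 (J = 68/(-33) = 68*(-1/33) = -68/33 ≈ -2.0606)
Y(u, W) = -2*u
√(Y(-147, J) + 2766) = √(-2*(-147) + 2766) = √(294 + 2766) = √3060 = 6*√85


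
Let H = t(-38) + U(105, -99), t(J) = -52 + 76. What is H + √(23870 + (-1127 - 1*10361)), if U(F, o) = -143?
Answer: -119 + √12382 ≈ -7.7256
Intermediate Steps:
t(J) = 24
H = -119 (H = 24 - 143 = -119)
H + √(23870 + (-1127 - 1*10361)) = -119 + √(23870 + (-1127 - 1*10361)) = -119 + √(23870 + (-1127 - 10361)) = -119 + √(23870 - 11488) = -119 + √12382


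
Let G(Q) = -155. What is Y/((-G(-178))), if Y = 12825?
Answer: 2565/31 ≈ 82.742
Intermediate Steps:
Y/((-G(-178))) = 12825/((-1*(-155))) = 12825/155 = 12825*(1/155) = 2565/31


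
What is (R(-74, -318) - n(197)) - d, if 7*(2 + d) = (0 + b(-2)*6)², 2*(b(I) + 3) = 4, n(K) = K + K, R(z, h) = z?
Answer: -3298/7 ≈ -471.14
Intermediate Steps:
n(K) = 2*K
b(I) = -1 (b(I) = -3 + (½)*4 = -3 + 2 = -1)
d = 22/7 (d = -2 + (0 - 1*6)²/7 = -2 + (0 - 6)²/7 = -2 + (⅐)*(-6)² = -2 + (⅐)*36 = -2 + 36/7 = 22/7 ≈ 3.1429)
(R(-74, -318) - n(197)) - d = (-74 - 2*197) - 1*22/7 = (-74 - 1*394) - 22/7 = (-74 - 394) - 22/7 = -468 - 22/7 = -3298/7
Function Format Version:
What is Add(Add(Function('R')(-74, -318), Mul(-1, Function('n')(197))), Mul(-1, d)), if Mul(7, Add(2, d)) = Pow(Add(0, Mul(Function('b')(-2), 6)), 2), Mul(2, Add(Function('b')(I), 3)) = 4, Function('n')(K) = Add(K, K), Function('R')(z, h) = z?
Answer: Rational(-3298, 7) ≈ -471.14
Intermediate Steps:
Function('n')(K) = Mul(2, K)
Function('b')(I) = -1 (Function('b')(I) = Add(-3, Mul(Rational(1, 2), 4)) = Add(-3, 2) = -1)
d = Rational(22, 7) (d = Add(-2, Mul(Rational(1, 7), Pow(Add(0, Mul(-1, 6)), 2))) = Add(-2, Mul(Rational(1, 7), Pow(Add(0, -6), 2))) = Add(-2, Mul(Rational(1, 7), Pow(-6, 2))) = Add(-2, Mul(Rational(1, 7), 36)) = Add(-2, Rational(36, 7)) = Rational(22, 7) ≈ 3.1429)
Add(Add(Function('R')(-74, -318), Mul(-1, Function('n')(197))), Mul(-1, d)) = Add(Add(-74, Mul(-1, Mul(2, 197))), Mul(-1, Rational(22, 7))) = Add(Add(-74, Mul(-1, 394)), Rational(-22, 7)) = Add(Add(-74, -394), Rational(-22, 7)) = Add(-468, Rational(-22, 7)) = Rational(-3298, 7)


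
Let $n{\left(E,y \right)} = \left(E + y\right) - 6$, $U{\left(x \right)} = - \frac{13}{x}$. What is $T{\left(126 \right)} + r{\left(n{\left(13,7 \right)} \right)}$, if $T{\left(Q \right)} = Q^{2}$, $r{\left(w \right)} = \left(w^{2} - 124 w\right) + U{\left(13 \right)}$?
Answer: $14335$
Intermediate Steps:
$n{\left(E,y \right)} = -6 + E + y$
$r{\left(w \right)} = -1 + w^{2} - 124 w$ ($r{\left(w \right)} = \left(w^{2} - 124 w\right) - \frac{13}{13} = \left(w^{2} - 124 w\right) - 1 = -1 + w^{2} - 124 w$)
$T{\left(126 \right)} + r{\left(n{\left(13,7 \right)} \right)} = 126^{2} - \left(1 - \left(-6 + 13 + 7\right)^{2} + 124 \left(-6 + 13 + 7\right)\right) = 15876 - \left(1737 - 196\right) = 15876 - 1541 = 14335$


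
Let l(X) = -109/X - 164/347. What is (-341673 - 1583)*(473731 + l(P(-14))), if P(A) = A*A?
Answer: -2764868967188270/17003 ≈ -1.6261e+11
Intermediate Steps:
P(A) = A²
l(X) = -164/347 - 109/X (l(X) = -109/X - 164*1/347 = -109/X - 164/347 = -164/347 - 109/X)
(-341673 - 1583)*(473731 + l(P(-14))) = (-341673 - 1583)*(473731 + (-164/347 - 109/((-14)²))) = -343256*(473731 + (-164/347 - 109/196)) = -343256*(473731 - 69967/68012) = -343256*32219322805/68012 = -2764868967188270/17003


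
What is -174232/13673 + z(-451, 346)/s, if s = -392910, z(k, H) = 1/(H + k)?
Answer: -7188036973927/564087135150 ≈ -12.743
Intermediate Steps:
-174232/13673 + z(-451, 346)/s = -174232/13673 + 1/((346 - 451)*(-392910)) = -174232*1/13673 - 1/392910/(-105) = -174232/13673 - 1/105*(-1/392910) = -174232/13673 + 1/41255550 = -7188036973927/564087135150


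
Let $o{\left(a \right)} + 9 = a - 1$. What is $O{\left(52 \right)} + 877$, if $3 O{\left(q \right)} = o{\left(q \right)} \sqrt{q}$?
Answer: $877 + 28 \sqrt{13} \approx 977.96$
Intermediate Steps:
$o{\left(a \right)} = -10 + a$ ($o{\left(a \right)} = -9 + \left(a - 1\right) = -9 + \left(-1 + a\right) = -10 + a$)
$O{\left(q \right)} = \frac{\sqrt{q} \left(-10 + q\right)}{3}$ ($O{\left(q \right)} = \frac{\left(-10 + q\right) \sqrt{q}}{3} = \frac{\sqrt{q} \left(-10 + q\right)}{3}$)
$O{\left(52 \right)} + 877 = \frac{\sqrt{52} \left(-10 + 52\right)}{3} + 877 = \frac{1}{3} \cdot 2 \sqrt{13} \cdot 42 + 877 = 28 \sqrt{13} + 877 = 877 + 28 \sqrt{13}$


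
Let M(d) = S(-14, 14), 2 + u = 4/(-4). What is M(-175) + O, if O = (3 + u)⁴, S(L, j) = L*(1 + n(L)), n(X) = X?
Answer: 182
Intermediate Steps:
u = -3 (u = -2 + 4/(-4) = -2 + 4*(-¼) = -2 - 1 = -3)
S(L, j) = L*(1 + L)
M(d) = 182 (M(d) = -14*(1 - 14) = -14*(-13) = 182)
O = 0 (O = (3 - 3)⁴ = 0⁴ = 0)
M(-175) + O = 182 + 0 = 182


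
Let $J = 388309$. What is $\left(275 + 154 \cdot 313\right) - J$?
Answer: $-339832$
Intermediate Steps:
$\left(275 + 154 \cdot 313\right) - J = \left(275 + 154 \cdot 313\right) - 388309 = \left(275 + 48202\right) - 388309 = 48477 - 388309 = -339832$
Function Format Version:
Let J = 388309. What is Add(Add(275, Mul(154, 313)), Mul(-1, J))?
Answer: -339832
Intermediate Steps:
Add(Add(275, Mul(154, 313)), Mul(-1, J)) = Add(Add(275, Mul(154, 313)), Mul(-1, 388309)) = Add(Add(275, 48202), -388309) = Add(48477, -388309) = -339832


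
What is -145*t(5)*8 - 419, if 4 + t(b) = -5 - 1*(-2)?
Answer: 7701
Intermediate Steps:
t(b) = -7 (t(b) = -4 + (-5 - 1*(-2)) = -4 + (-5 + 2) = -4 - 3 = -7)
-145*t(5)*8 - 419 = -(-1015)*8 - 419 = -145*(-56) - 419 = 8120 - 419 = 7701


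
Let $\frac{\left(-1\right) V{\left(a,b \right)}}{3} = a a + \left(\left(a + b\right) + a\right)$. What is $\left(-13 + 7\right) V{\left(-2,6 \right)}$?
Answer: $108$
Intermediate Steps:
$V{\left(a,b \right)} = - 6 a - 3 b - 3 a^{2}$ ($V{\left(a,b \right)} = - 3 \left(a a + \left(\left(a + b\right) + a\right)\right) = - 3 \left(a^{2} + \left(b + 2 a\right)\right) = - 3 \left(b + a^{2} + 2 a\right) = - 6 a - 3 b - 3 a^{2}$)
$\left(-13 + 7\right) V{\left(-2,6 \right)} = \left(-13 + 7\right) \left(\left(-6\right) \left(-2\right) - 18 - 3 \left(-2\right)^{2}\right) = - 6 \left(12 - 18 - 12\right) = \left(-6\right) \left(-18\right) = 108$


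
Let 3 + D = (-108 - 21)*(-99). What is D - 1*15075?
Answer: -2307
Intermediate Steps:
D = 12768 (D = -3 + (-108 - 21)*(-99) = -3 - 129*(-99) = -3 + 12771 = 12768)
D - 1*15075 = 12768 - 1*15075 = 12768 - 15075 = -2307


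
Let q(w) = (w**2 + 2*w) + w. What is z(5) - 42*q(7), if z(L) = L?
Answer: -2935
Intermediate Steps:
q(w) = w**2 + 3*w
z(5) - 42*q(7) = 5 - 294*(3 + 7) = 5 - 294*10 = 5 - 42*70 = 5 - 2940 = -2935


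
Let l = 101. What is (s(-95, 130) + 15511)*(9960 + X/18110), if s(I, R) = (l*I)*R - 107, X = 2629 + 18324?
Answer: -111119405941069/9055 ≈ -1.2272e+10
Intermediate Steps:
X = 20953
s(I, R) = -107 + 101*I*R (s(I, R) = (101*I)*R - 107 = 101*I*R - 107 = -107 + 101*I*R)
(s(-95, 130) + 15511)*(9960 + X/18110) = ((-107 + 101*(-95)*130) + 15511)*(9960 + 20953/18110) = ((-107 - 1247350) + 15511)*(9960 + 20953*(1/18110)) = (-1247457 + 15511)*(9960 + 20953/18110) = -1231946*180396553/18110 = -111119405941069/9055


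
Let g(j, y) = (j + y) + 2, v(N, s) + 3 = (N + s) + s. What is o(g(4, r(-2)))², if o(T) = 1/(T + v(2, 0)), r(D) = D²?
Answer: 1/81 ≈ 0.012346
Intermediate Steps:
v(N, s) = -3 + N + 2*s (v(N, s) = -3 + ((N + s) + s) = -3 + (N + 2*s) = -3 + N + 2*s)
g(j, y) = 2 + j + y
o(T) = 1/(-1 + T) (o(T) = 1/(T + (-3 + 2 + 2*0)) = 1/(T + (-3 + 2 + 0)) = 1/(T - 1) = 1/(-1 + T))
o(g(4, r(-2)))² = (1/(-1 + (2 + 4 + (-2)²)))² = (1/(-1 + (2 + 4 + 4)))² = (1/(-1 + 10))² = (1/9)² = (⅑)² = 1/81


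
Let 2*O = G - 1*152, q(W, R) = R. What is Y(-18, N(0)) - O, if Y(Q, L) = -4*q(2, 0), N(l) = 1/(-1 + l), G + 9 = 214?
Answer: -53/2 ≈ -26.500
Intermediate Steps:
G = 205 (G = -9 + 214 = 205)
Y(Q, L) = 0 (Y(Q, L) = -4*0 = 0)
O = 53/2 (O = (205 - 1*152)/2 = (205 - 152)/2 = (½)*53 = 53/2 ≈ 26.500)
Y(-18, N(0)) - O = 0 - 1*53/2 = 0 - 53/2 = -53/2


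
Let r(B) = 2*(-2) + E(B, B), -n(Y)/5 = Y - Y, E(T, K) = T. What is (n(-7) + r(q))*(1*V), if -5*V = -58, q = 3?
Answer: -58/5 ≈ -11.600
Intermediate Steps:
V = 58/5 (V = -⅕*(-58) = 58/5 ≈ 11.600)
n(Y) = 0 (n(Y) = -5*(Y - Y) = -5*0 = 0)
r(B) = -4 + B (r(B) = 2*(-2) + B = -4 + B)
(n(-7) + r(q))*(1*V) = (0 + (-4 + 3))*(1*(58/5)) = (0 - 1)*(58/5) = -1*58/5 = -58/5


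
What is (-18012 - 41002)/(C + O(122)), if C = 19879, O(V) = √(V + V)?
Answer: -1173139306/395174397 + 118028*√61/395174397 ≈ -2.9663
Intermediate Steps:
O(V) = √2*√V (O(V) = √(2*V) = √2*√V)
(-18012 - 41002)/(C + O(122)) = (-18012 - 41002)/(19879 + √2*√122) = -59014/(19879 + 2*√61)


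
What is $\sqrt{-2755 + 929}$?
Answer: $i \sqrt{1826} \approx 42.732 i$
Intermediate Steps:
$\sqrt{-2755 + 929} = \sqrt{-1826} = i \sqrt{1826}$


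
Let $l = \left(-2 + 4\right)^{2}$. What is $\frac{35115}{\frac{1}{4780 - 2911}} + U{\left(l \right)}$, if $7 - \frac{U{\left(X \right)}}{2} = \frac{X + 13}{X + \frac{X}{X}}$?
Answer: $\frac{328149711}{5} \approx 6.563 \cdot 10^{7}$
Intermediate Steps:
$l = 4$ ($l = 2^{2} = 4$)
$U{\left(X \right)} = 14 - \frac{2 \left(13 + X\right)}{1 + X}$ ($U{\left(X \right)} = 14 - 2 \frac{X + 13}{X + \frac{X}{X}} = 14 - 2 \frac{13 + X}{X + 1} = 14 - 2 \frac{13 + X}{1 + X} = 14 - \frac{2 \left(13 + X\right)}{1 + X}$)
$\frac{35115}{\frac{1}{4780 - 2911}} + U{\left(l \right)} = \frac{35115}{\frac{1}{4780 - 2911}} + \frac{12 \left(-1 + 4\right)}{1 + 4} = \frac{35115}{\frac{1}{1869}} + 12 \cdot \frac{1}{5} \cdot 3 = 35115 \frac{1}{\frac{1}{1869}} + 12 \cdot \frac{1}{5} \cdot 3 = 35115 \cdot 1869 + \frac{36}{5} = 65629935 + \frac{36}{5} = \frac{328149711}{5}$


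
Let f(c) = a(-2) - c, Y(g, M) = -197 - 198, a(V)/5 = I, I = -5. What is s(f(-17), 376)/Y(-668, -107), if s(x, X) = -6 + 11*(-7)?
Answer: 83/395 ≈ 0.21013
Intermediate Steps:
a(V) = -25 (a(V) = 5*(-5) = -25)
Y(g, M) = -395
f(c) = -25 - c
s(x, X) = -83 (s(x, X) = -6 - 77 = -83)
s(f(-17), 376)/Y(-668, -107) = -83/(-395) = -83*(-1/395) = 83/395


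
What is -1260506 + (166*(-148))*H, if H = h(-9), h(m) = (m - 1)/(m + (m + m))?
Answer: -34279342/27 ≈ -1.2696e+6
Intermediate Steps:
h(m) = (-1 + m)/(3*m) (h(m) = (-1 + m)/(m + 2*m) = (-1 + m)/((3*m)) = (-1 + m)*(1/(3*m)) = (-1 + m)/(3*m))
H = 10/27 (H = (1/3)*(-1 - 9)/(-9) = (1/3)*(-1/9)*(-10) = 10/27 ≈ 0.37037)
-1260506 + (166*(-148))*H = -1260506 + (166*(-148))*(10/27) = -1260506 - 24568*10/27 = -1260506 - 245680/27 = -34279342/27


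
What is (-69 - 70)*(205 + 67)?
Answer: -37808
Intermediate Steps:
(-69 - 70)*(205 + 67) = -139*272 = -37808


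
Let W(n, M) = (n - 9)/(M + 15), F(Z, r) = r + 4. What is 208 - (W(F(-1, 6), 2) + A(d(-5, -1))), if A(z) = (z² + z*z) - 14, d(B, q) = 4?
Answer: 3229/17 ≈ 189.94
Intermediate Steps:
F(Z, r) = 4 + r
W(n, M) = (-9 + n)/(15 + M)
A(z) = -14 + 2*z² (A(z) = (z² + z²) - 14 = 2*z² - 14 = -14 + 2*z²)
208 - (W(F(-1, 6), 2) + A(d(-5, -1))) = 208 - ((-9 + (4 + 6))/(15 + 2) + (-14 + 2*4²)) = 208 - ((-9 + 10)/17 + (-14 + 2*16)) = 208 - ((1/17)*1 + (-14 + 32)) = 208 - (1/17 + 18) = 208 - 1*307/17 = 208 - 307/17 = 3229/17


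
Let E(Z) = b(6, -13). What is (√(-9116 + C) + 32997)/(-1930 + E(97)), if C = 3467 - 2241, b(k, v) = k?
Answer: -32997/1924 - I*√7890/1924 ≈ -17.15 - 0.046167*I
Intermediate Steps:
C = 1226
E(Z) = 6
(√(-9116 + C) + 32997)/(-1930 + E(97)) = (√(-9116 + 1226) + 32997)/(-1930 + 6) = (√(-7890) + 32997)/(-1924) = (I*√7890 + 32997)*(-1/1924) = (32997 + I*√7890)*(-1/1924) = -32997/1924 - I*√7890/1924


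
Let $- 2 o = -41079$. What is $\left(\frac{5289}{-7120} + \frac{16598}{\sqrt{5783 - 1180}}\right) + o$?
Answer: $\frac{146235951}{7120} + \frac{16598 \sqrt{4603}}{4603} \approx 20783.0$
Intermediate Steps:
$o = \frac{41079}{2}$ ($o = \left(- \frac{1}{2}\right) \left(-41079\right) = \frac{41079}{2} \approx 20540.0$)
$\left(\frac{5289}{-7120} + \frac{16598}{\sqrt{5783 - 1180}}\right) + o = \left(\frac{5289}{-7120} + \frac{16598}{\sqrt{5783 - 1180}}\right) + \frac{41079}{2} = \left(5289 \left(- \frac{1}{7120}\right) + \frac{16598}{\sqrt{4603}}\right) + \frac{41079}{2} = \left(- \frac{5289}{7120} + 16598 \frac{\sqrt{4603}}{4603}\right) + \frac{41079}{2} = \left(- \frac{5289}{7120} + \frac{16598 \sqrt{4603}}{4603}\right) + \frac{41079}{2} = \frac{146235951}{7120} + \frac{16598 \sqrt{4603}}{4603}$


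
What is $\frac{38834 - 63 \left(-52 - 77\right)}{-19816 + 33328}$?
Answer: $\frac{46961}{13512} \approx 3.4755$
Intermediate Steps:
$\frac{38834 - 63 \left(-52 - 77\right)}{-19816 + 33328} = \frac{38834 - -8127}{13512} = \left(38834 + 8127\right) \frac{1}{13512} = 46961 \cdot \frac{1}{13512} = \frac{46961}{13512}$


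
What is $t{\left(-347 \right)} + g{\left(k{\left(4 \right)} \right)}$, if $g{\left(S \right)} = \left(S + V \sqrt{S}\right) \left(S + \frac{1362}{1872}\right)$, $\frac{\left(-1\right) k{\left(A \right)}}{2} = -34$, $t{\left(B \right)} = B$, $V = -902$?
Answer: $\frac{337465}{78} - \frac{9670793 \sqrt{17}}{78} \approx -5.0688 \cdot 10^{5}$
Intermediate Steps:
$k{\left(A \right)} = 68$ ($k{\left(A \right)} = \left(-2\right) \left(-34\right) = 68$)
$g{\left(S \right)} = \left(\frac{227}{312} + S\right) \left(S - 902 \sqrt{S}\right)$ ($g{\left(S \right)} = \left(S - 902 \sqrt{S}\right) \left(S + \frac{1362}{1872}\right) = \left(S - 902 \sqrt{S}\right) \left(S + 1362 \cdot \frac{1}{1872}\right) = \left(S - 902 \sqrt{S}\right) \left(S + \frac{227}{312}\right) = \left(S - 902 \sqrt{S}\right) \left(\frac{227}{312} + S\right) = \left(\frac{227}{312} + S\right) \left(S - 902 \sqrt{S}\right)$)
$t{\left(-347 \right)} + g{\left(k{\left(4 \right)} \right)} = -347 + \left(68^{2} - 902 \cdot 68^{\frac{3}{2}} - \frac{102377 \sqrt{68}}{156} + \frac{227}{312} \cdot 68\right) = -347 + \left(4624 - 902 \cdot 136 \sqrt{17} - \frac{102377 \cdot 2 \sqrt{17}}{156} + \frac{3859}{78}\right) = -347 + \left(4624 - 122672 \sqrt{17} - \frac{102377 \sqrt{17}}{78} + \frac{3859}{78}\right) = -347 + \left(\frac{364531}{78} - \frac{9670793 \sqrt{17}}{78}\right) = \frac{337465}{78} - \frac{9670793 \sqrt{17}}{78}$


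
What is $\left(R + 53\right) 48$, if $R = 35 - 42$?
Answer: $2208$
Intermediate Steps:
$R = -7$ ($R = 35 - 42 = -7$)
$\left(R + 53\right) 48 = \left(-7 + 53\right) 48 = 46 \cdot 48 = 2208$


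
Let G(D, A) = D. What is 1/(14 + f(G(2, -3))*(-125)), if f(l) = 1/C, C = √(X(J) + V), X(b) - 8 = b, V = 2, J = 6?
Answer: -4/69 ≈ -0.057971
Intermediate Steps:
X(b) = 8 + b
C = 4 (C = √((8 + 6) + 2) = √(14 + 2) = √16 = 4)
f(l) = ¼ (f(l) = 1/4 = ¼)
1/(14 + f(G(2, -3))*(-125)) = 1/(14 + (¼)*(-125)) = 1/(14 - 125/4) = 1/(-69/4) = -4/69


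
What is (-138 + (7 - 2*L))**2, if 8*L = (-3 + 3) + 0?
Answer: 17161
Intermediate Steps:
L = 0 (L = ((-3 + 3) + 0)/8 = (0 + 0)/8 = (1/8)*0 = 0)
(-138 + (7 - 2*L))**2 = (-138 + (7 - 2*0))**2 = (-138 + (7 + 0))**2 = (-138 + 7)**2 = (-131)**2 = 17161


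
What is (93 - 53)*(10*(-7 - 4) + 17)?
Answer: -3720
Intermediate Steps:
(93 - 53)*(10*(-7 - 4) + 17) = 40*(10*(-11) + 17) = 40*(-110 + 17) = 40*(-93) = -3720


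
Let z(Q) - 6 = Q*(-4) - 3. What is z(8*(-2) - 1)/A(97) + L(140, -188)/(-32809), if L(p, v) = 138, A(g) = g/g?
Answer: 2329301/32809 ≈ 70.996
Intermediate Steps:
A(g) = 1
z(Q) = 3 - 4*Q (z(Q) = 6 + (Q*(-4) - 3) = 6 + (-4*Q - 3) = 6 + (-3 - 4*Q) = 3 - 4*Q)
z(8*(-2) - 1)/A(97) + L(140, -188)/(-32809) = (3 - 4*(8*(-2) - 1))/1 + 138/(-32809) = (3 - 4*(-16 - 1))*1 + 138*(-1/32809) = (3 - 4*(-17))*1 - 138/32809 = (3 + 68)*1 - 138/32809 = 71*1 - 138/32809 = 71 - 138/32809 = 2329301/32809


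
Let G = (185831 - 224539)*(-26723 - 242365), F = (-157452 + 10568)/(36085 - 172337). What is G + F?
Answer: 354795381445873/34063 ≈ 1.0416e+10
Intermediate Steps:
F = 36721/34063 (F = -146884/(-136252) = -146884*(-1/136252) = 36721/34063 ≈ 1.0780)
G = 10415858304 (G = -38708*(-269088) = 10415858304)
G + F = 10415858304 + 36721/34063 = 354795381445873/34063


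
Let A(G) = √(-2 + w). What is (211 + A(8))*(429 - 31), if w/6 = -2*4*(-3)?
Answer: 83978 + 398*√142 ≈ 88721.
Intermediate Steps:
w = 144 (w = 6*(-2*4*(-3)) = 6*(-8*(-3)) = 6*24 = 144)
A(G) = √142 (A(G) = √(-2 + 144) = √142)
(211 + A(8))*(429 - 31) = (211 + √142)*(429 - 31) = (211 + √142)*398 = 83978 + 398*√142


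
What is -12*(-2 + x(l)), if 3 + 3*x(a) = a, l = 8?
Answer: 4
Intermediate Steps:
x(a) = -1 + a/3
-12*(-2 + x(l)) = -12*(-2 + (-1 + (⅓)*8)) = -12*(-2 + (-1 + 8/3)) = -12*(-2 + 5/3) = -12*(-⅓) = 4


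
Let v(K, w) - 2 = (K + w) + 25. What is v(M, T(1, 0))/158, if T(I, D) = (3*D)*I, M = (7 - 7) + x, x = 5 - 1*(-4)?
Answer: 18/79 ≈ 0.22785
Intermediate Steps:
x = 9 (x = 5 + 4 = 9)
M = 9 (M = (7 - 7) + 9 = 0 + 9 = 9)
T(I, D) = 3*D*I
v(K, w) = 27 + K + w (v(K, w) = 2 + ((K + w) + 25) = 2 + (25 + K + w) = 27 + K + w)
v(M, T(1, 0))/158 = (27 + 9 + 3*0*1)/158 = (27 + 9 + 0)*(1/158) = 36*(1/158) = 18/79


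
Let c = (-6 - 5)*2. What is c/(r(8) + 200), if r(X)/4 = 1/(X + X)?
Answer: -88/801 ≈ -0.10986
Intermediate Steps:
r(X) = 2/X (r(X) = 4/(X + X) = 4/((2*X)) = 4*(1/(2*X)) = 2/X)
c = -22 (c = -11*2 = -22)
c/(r(8) + 200) = -22/(2/8 + 200) = -22/(2*(⅛) + 200) = -22/(¼ + 200) = -22/801/4 = -22*4/801 = -88/801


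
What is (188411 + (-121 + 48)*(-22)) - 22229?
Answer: 167788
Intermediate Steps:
(188411 + (-121 + 48)*(-22)) - 22229 = (188411 - 73*(-22)) - 22229 = (188411 + 1606) - 22229 = 190017 - 22229 = 167788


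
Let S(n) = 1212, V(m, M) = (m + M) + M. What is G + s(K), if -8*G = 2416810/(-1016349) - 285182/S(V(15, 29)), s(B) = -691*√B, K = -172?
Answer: 16265200791/547473328 - 1382*I*√43 ≈ 29.71 - 9062.4*I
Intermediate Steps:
V(m, M) = m + 2*M (V(m, M) = (M + m) + M = m + 2*M)
G = 16265200791/547473328 (G = -(2416810/(-1016349) - 285182/1212)/8 = -(2416810*(-1/1016349) - 285182*1/1212)/8 = -(-2416810/1016349 - 142591/606)/8 = -⅛*(-16265200791/68434166) = 16265200791/547473328 ≈ 29.710)
G + s(K) = 16265200791/547473328 - 1382*I*√43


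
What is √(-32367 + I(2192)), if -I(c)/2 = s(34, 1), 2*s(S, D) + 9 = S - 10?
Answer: 3*I*√3598 ≈ 179.95*I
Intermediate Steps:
s(S, D) = -19/2 + S/2 (s(S, D) = -9/2 + (S - 10)/2 = -9/2 + (-10 + S)/2 = -9/2 + (-5 + S/2) = -19/2 + S/2)
I(c) = -15 (I(c) = -2*(-19/2 + (½)*34) = -2*(-19/2 + 17) = -2*15/2 = -15)
√(-32367 + I(2192)) = √(-32367 - 15) = √(-32382) = 3*I*√3598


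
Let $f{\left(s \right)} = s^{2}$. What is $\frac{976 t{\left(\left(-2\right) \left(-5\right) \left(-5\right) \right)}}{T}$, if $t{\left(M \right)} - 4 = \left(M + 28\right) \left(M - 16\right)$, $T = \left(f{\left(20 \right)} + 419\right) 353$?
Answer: $\frac{15616}{3177} \approx 4.9153$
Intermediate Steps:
$T = 289107$ ($T = \left(20^{2} + 419\right) 353 = \left(400 + 419\right) 353 = 819 \cdot 353 = 289107$)
$t{\left(M \right)} = 4 + \left(-16 + M\right) \left(28 + M\right)$ ($t{\left(M \right)} = 4 + \left(M + 28\right) \left(M - 16\right) = 4 + \left(28 + M\right) \left(-16 + M\right) = 4 + \left(-16 + M\right) \left(28 + M\right)$)
$\frac{976 t{\left(\left(-2\right) \left(-5\right) \left(-5\right) \right)}}{T} = \frac{976 \left(-444 + \left(\left(-2\right) \left(-5\right) \left(-5\right)\right)^{2} + 12 \left(-2\right) \left(-5\right) \left(-5\right)\right)}{289107} = 976 \left(-444 + \left(10 \left(-5\right)\right)^{2} + 12 \cdot 10 \left(-5\right)\right) \frac{1}{289107} = 976 \left(-444 + \left(-50\right)^{2} + 12 \left(-50\right)\right) \frac{1}{289107} = 976 \left(-444 + 2500 - 600\right) \frac{1}{289107} = 976 \cdot 1456 \cdot \frac{1}{289107} = 1421056 \cdot \frac{1}{289107} = \frac{15616}{3177}$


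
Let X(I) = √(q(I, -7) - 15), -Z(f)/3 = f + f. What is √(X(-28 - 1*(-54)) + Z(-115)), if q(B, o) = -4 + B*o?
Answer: √(690 + I*√201) ≈ 26.269 + 0.2698*I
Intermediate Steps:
Z(f) = -6*f (Z(f) = -3*(f + f) = -6*f)
X(I) = √(-19 - 7*I) (X(I) = √((-4 + I*(-7)) - 15) = √((-4 - 7*I) - 15) = √(-19 - 7*I))
√(X(-28 - 1*(-54)) + Z(-115)) = √(√(-19 - 7*(-28 - 1*(-54))) - 6*(-115)) = √(√(-19 - 7*(-28 + 54)) + 690) = √(√(-19 - 7*26) + 690) = √(√(-19 - 182) + 690) = √(√(-201) + 690) = √(I*√201 + 690) = √(690 + I*√201)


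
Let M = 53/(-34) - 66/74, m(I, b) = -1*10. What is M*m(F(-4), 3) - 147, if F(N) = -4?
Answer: -77048/629 ≈ -122.49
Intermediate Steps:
m(I, b) = -10
M = -3083/1258 (M = 53*(-1/34) - 66*1/74 = -53/34 - 33/37 = -3083/1258 ≈ -2.4507)
M*m(F(-4), 3) - 147 = -3083/1258*(-10) - 147 = 15415/629 - 147 = -77048/629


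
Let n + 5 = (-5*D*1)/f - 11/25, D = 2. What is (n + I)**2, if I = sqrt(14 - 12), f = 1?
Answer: 150246/625 - 772*sqrt(2)/25 ≈ 196.72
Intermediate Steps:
I = sqrt(2) ≈ 1.4142
n = -386/25 (n = -5 + ((-5*2*1)/1 - 11/25) = -5 + (-10*1*1 - 11*1/25) = -5 + (-10*1 - 11/25) = -5 + (-10 - 11/25) = -5 - 261/25 = -386/25 ≈ -15.440)
(n + I)**2 = (-386/25 + sqrt(2))**2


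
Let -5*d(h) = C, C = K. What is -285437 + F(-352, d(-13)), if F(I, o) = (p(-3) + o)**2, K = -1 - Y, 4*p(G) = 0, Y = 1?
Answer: -7135921/25 ≈ -2.8544e+5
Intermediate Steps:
p(G) = 0 (p(G) = (1/4)*0 = 0)
K = -2 (K = -1 - 1*1 = -1 - 1 = -2)
C = -2
d(h) = 2/5 (d(h) = -1/5*(-2) = 2/5)
F(I, o) = o**2 (F(I, o) = (0 + o)**2 = o**2)
-285437 + F(-352, d(-13)) = -285437 + (2/5)**2 = -285437 + 4/25 = -7135921/25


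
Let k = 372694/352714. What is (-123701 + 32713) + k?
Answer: -16046184369/176357 ≈ -90987.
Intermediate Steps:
k = 186347/176357 (k = 372694*(1/352714) = 186347/176357 ≈ 1.0566)
(-123701 + 32713) + k = (-123701 + 32713) + 186347/176357 = -90988 + 186347/176357 = -16046184369/176357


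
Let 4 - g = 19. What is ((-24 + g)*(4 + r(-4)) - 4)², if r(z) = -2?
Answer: 6724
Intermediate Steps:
g = -15 (g = 4 - 1*19 = 4 - 19 = -15)
((-24 + g)*(4 + r(-4)) - 4)² = ((-24 - 15)*(4 - 2) - 4)² = (-39*2 - 4)² = (-78 - 4)² = (-82)² = 6724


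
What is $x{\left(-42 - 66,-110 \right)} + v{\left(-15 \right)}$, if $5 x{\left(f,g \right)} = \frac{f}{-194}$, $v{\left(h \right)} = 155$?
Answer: $\frac{75229}{485} \approx 155.11$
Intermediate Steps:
$x{\left(f,g \right)} = - \frac{f}{970}$ ($x{\left(f,g \right)} = \frac{f \frac{1}{-194}}{5} = \frac{f \left(- \frac{1}{194}\right)}{5} = \frac{\left(- \frac{1}{194}\right) f}{5} = - \frac{f}{970}$)
$x{\left(-42 - 66,-110 \right)} + v{\left(-15 \right)} = - \frac{-42 - 66}{970} + 155 = \left(- \frac{1}{970}\right) \left(-108\right) + 155 = \frac{54}{485} + 155 = \frac{75229}{485}$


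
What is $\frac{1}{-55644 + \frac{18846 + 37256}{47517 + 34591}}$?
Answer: $- \frac{41054}{2284380725} \approx -1.7972 \cdot 10^{-5}$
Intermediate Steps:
$\frac{1}{-55644 + \frac{18846 + 37256}{47517 + 34591}} = \frac{1}{-55644 + \frac{56102}{82108}} = \frac{1}{-55644 + 56102 \cdot \frac{1}{82108}} = \frac{1}{-55644 + \frac{28051}{41054}} = \frac{1}{- \frac{2284380725}{41054}} = - \frac{41054}{2284380725}$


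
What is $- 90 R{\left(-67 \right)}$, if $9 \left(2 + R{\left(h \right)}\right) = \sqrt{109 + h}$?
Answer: $180 - 10 \sqrt{42} \approx 115.19$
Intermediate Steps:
$R{\left(h \right)} = -2 + \frac{\sqrt{109 + h}}{9}$
$- 90 R{\left(-67 \right)} = - 90 \left(-2 + \frac{\sqrt{109 - 67}}{9}\right) = - 90 \left(-2 + \frac{\sqrt{42}}{9}\right) = 180 - 10 \sqrt{42}$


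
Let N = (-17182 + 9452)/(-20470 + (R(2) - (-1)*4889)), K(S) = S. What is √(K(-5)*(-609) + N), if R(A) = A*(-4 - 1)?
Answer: 5*√29611877163/15591 ≈ 55.186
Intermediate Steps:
R(A) = -5*A (R(A) = A*(-5) = -5*A)
N = 7730/15591 (N = (-17182 + 9452)/(-20470 + (-5*2 - (-1)*4889)) = -7730/(-20470 + (-10 - 1*(-4889))) = -7730/(-20470 + (-10 + 4889)) = -7730/(-20470 + 4879) = -7730/(-15591) = -7730*(-1/15591) = 7730/15591 ≈ 0.49580)
√(K(-5)*(-609) + N) = √(-5*(-609) + 7730/15591) = √(3045 + 7730/15591) = √(47482325/15591) = 5*√29611877163/15591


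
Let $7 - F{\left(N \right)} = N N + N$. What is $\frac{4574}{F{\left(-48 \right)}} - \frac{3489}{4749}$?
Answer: $- \frac{9856229}{3560167} \approx -2.7685$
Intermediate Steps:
$F{\left(N \right)} = 7 - N - N^{2}$ ($F{\left(N \right)} = 7 - \left(N N + N\right) = 7 - \left(N^{2} + N\right) = 7 - \left(N + N^{2}\right) = 7 - N - N^{2}$)
$\frac{4574}{F{\left(-48 \right)}} - \frac{3489}{4749} = \frac{4574}{7 - -48 - \left(-48\right)^{2}} - \frac{3489}{4749} = \frac{4574}{7 + 48 - 2304} - \frac{1163}{1583} = \frac{4574}{-2249} - \frac{1163}{1583} = 4574 \left(- \frac{1}{2249}\right) - \frac{1163}{1583} = - \frac{4574}{2249} - \frac{1163}{1583} = - \frac{9856229}{3560167}$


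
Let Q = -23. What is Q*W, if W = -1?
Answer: 23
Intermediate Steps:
Q*W = -23*(-1) = 23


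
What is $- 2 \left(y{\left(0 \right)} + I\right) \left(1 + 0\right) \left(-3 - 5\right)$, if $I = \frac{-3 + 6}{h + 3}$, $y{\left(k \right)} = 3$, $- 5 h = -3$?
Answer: $\frac{184}{3} \approx 61.333$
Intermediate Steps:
$h = \frac{3}{5}$ ($h = \left(- \frac{1}{5}\right) \left(-3\right) = \frac{3}{5} \approx 0.6$)
$I = \frac{5}{6}$ ($I = \frac{-3 + 6}{\frac{3}{5} + 3} = \frac{3}{\frac{18}{5}} = 3 \cdot \frac{5}{18} = \frac{5}{6} \approx 0.83333$)
$- 2 \left(y{\left(0 \right)} + I\right) \left(1 + 0\right) \left(-3 - 5\right) = - 2 \left(3 + \frac{5}{6}\right) \left(1 + 0\right) \left(-3 - 5\right) = - 2 \cdot \frac{23}{6} \cdot 1 \left(-3 - 5\right) = \left(-2\right) \frac{23}{6} \left(-8\right) = \left(- \frac{23}{3}\right) \left(-8\right) = \frac{184}{3}$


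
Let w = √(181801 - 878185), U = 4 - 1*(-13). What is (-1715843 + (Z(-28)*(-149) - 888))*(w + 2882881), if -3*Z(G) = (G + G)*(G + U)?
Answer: -14582791196329/3 - 40467272*I*√1209 ≈ -4.8609e+12 - 1.4071e+9*I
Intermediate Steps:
U = 17 (U = 4 + 13 = 17)
w = 24*I*√1209 (w = √(-696384) = 24*I*√1209 ≈ 834.5*I)
Z(G) = -2*G*(17 + G)/3 (Z(G) = -(G + G)*(G + 17)/3 = -2*G*(17 + G)/3)
(-1715843 + (Z(-28)*(-149) - 888))*(w + 2882881) = (-1715843 + (-⅔*(-28)*(17 - 28)*(-149) - 888))*(24*I*√1209 + 2882881) = (-1715843 + (-⅔*(-28)*(-11)*(-149) - 888))*(2882881 + 24*I*√1209) = (-1715843 + (-616/3*(-149) - 888))*(2882881 + 24*I*√1209) = (-1715843 + (91784/3 - 888))*(2882881 + 24*I*√1209) = (-1715843 + 89120/3)*(2882881 + 24*I*√1209) = -5058409*(2882881 + 24*I*√1209)/3 = -14582791196329/3 - 40467272*I*√1209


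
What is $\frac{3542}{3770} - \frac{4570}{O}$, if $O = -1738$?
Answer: $\frac{5846224}{1638065} \approx 3.569$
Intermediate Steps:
$\frac{3542}{3770} - \frac{4570}{O} = \frac{3542}{3770} - \frac{4570}{-1738} = 3542 \cdot \frac{1}{3770} - - \frac{2285}{869} = \frac{1771}{1885} + \frac{2285}{869} = \frac{5846224}{1638065}$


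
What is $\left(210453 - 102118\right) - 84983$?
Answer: $23352$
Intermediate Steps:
$\left(210453 - 102118\right) - 84983 = 108335 - 84983 = 23352$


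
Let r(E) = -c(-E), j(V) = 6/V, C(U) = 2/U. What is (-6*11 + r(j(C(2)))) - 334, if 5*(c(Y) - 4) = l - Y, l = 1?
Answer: -2027/5 ≈ -405.40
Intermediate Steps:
c(Y) = 21/5 - Y/5 (c(Y) = 4 + (1 - Y)/5 = 4 + (⅕ - Y/5) = 21/5 - Y/5)
r(E) = -21/5 - E/5 (r(E) = -(21/5 - (-1)*E/5) = -(21/5 + E/5) = -21/5 - E/5)
(-6*11 + r(j(C(2)))) - 334 = (-6*11 + (-21/5 - 6/(5*(2/2)))) - 334 = (-66 + (-21/5 - 6/(5*(2*(½))))) - 334 = (-66 + (-21/5 - 6/(5*1))) - 334 = (-66 + (-21/5 - 6/5)) - 334 = (-66 - 27/5) - 334 = -357/5 - 334 = -2027/5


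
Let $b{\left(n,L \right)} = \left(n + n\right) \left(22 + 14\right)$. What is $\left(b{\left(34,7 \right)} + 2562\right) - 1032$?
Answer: $3978$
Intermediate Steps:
$b{\left(n,L \right)} = 72 n$ ($b{\left(n,L \right)} = 2 n 36 = 72 n$)
$\left(b{\left(34,7 \right)} + 2562\right) - 1032 = \left(72 \cdot 34 + 2562\right) - 1032 = \left(2448 + 2562\right) - 1032 = 5010 - 1032 = 3978$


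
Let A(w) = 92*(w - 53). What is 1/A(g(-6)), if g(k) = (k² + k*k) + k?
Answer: 1/1196 ≈ 0.00083612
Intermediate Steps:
g(k) = k + 2*k² (g(k) = (k² + k²) + k = 2*k² + k = k + 2*k²)
A(w) = -4876 + 92*w (A(w) = 92*(-53 + w) = -4876 + 92*w)
1/A(g(-6)) = 1/(-4876 + 92*(-6*(1 + 2*(-6)))) = 1/(-4876 + 92*(-6*(1 - 12))) = 1/(-4876 + 92*(-6*(-11))) = 1/(-4876 + 92*66) = 1/(-4876 + 6072) = 1/1196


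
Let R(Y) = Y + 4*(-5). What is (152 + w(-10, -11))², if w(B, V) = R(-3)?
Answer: 16641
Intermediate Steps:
R(Y) = -20 + Y (R(Y) = Y - 20 = -20 + Y)
w(B, V) = -23 (w(B, V) = -20 - 3 = -23)
(152 + w(-10, -11))² = (152 - 23)² = 129² = 16641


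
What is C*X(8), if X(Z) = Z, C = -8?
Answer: -64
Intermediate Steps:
C*X(8) = -8*8 = -64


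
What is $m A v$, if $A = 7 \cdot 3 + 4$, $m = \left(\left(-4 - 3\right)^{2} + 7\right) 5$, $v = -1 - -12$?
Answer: $77000$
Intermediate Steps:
$v = 11$ ($v = -1 + 12 = 11$)
$m = 280$ ($m = \left(\left(-7\right)^{2} + 7\right) 5 = \left(49 + 7\right) 5 = 56 \cdot 5 = 280$)
$A = 25$ ($A = 21 + 4 = 25$)
$m A v = 280 \cdot 25 \cdot 11 = 7000 \cdot 11 = 77000$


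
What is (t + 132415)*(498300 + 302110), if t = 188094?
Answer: 256538608690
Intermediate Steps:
(t + 132415)*(498300 + 302110) = (188094 + 132415)*(498300 + 302110) = 320509*800410 = 256538608690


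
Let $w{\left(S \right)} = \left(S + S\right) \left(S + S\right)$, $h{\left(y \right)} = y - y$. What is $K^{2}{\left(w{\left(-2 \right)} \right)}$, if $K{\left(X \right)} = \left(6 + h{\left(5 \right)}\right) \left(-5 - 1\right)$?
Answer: $1296$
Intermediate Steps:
$h{\left(y \right)} = 0$
$w{\left(S \right)} = 4 S^{2}$ ($w{\left(S \right)} = 2 S 2 S = 4 S^{2}$)
$K{\left(X \right)} = -36$ ($K{\left(X \right)} = \left(6 + 0\right) \left(-5 - 1\right) = 6 \left(-6\right) = -36$)
$K^{2}{\left(w{\left(-2 \right)} \right)} = \left(-36\right)^{2} = 1296$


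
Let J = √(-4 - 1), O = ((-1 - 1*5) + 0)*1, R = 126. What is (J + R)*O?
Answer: -756 - 6*I*√5 ≈ -756.0 - 13.416*I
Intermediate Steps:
O = -6 (O = ((-1 - 5) + 0)*1 = (-6 + 0)*1 = -6*1 = -6)
J = I*√5 (J = √(-5) = I*√5 ≈ 2.2361*I)
(J + R)*O = (I*√5 + 126)*(-6) = (126 + I*√5)*(-6) = -756 - 6*I*√5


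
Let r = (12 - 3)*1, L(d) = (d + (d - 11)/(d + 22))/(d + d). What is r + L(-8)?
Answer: 2147/224 ≈ 9.5848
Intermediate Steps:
L(d) = (d + (-11 + d)/(22 + d))/(2*d) (L(d) = (d + (-11 + d)/(22 + d))/((2*d)) = (d + (-11 + d)/(22 + d))*(1/(2*d)) = (d + (-11 + d)/(22 + d))/(2*d))
r = 9 (r = 9*1 = 9)
r + L(-8) = 9 + (½)*(-11 + (-8)² + 23*(-8))/(-8*(22 - 8)) = 9 + (½)*(-⅛)*(-11 + 64 - 184)/14 = 9 + (½)*(-⅛)*(1/14)*(-131) = 9 + 131/224 = 2147/224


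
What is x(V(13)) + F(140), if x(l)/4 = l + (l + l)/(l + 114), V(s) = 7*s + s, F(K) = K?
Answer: 61020/109 ≈ 559.82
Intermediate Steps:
V(s) = 8*s
x(l) = 4*l + 8*l/(114 + l) (x(l) = 4*(l + (l + l)/(l + 114)) = 4*(l + (2*l)/(114 + l)) = 4*(l + 2*l/(114 + l)) = 4*l + 8*l/(114 + l))
x(V(13)) + F(140) = 4*(8*13)*(116 + 8*13)/(114 + 8*13) + 140 = 4*104*(116 + 104)/(114 + 104) + 140 = 4*104*220/218 + 140 = 4*104*(1/218)*220 + 140 = 45760/109 + 140 = 61020/109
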